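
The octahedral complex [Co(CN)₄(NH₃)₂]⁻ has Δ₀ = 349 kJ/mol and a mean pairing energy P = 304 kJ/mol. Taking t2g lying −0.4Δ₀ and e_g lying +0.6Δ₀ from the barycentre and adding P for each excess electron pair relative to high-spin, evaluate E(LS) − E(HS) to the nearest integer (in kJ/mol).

-90

Ligand charges: 4×(-1) from CN⁻ and 2×(+0) from NH₃ sum to -4; with overall charge -1, Co is +3.
Co sits in group 9; removing 3 electrons leaves Co³⁺ with 9 − 3 = 6 d electrons.
In the high-spin limit (t2g^4 e_g^2) the orbital term is -0.4Δ₀ = -140 kJ/mol, with no excess pairing.
For low-spin the configuration is t2g^6 e_g^0: orbital energy -2.4 × 349 = -838 kJ/mol, and 2 additional pairs relative to high-spin add 608 kJ/mol, giving -230 kJ/mol.
The difference is -230 − (-140) = -90 kJ/mol, so low-spin lies lower.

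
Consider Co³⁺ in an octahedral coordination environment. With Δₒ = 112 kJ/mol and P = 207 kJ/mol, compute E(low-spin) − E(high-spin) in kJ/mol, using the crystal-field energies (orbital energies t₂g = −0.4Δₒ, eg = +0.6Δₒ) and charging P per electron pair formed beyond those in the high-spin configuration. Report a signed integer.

190

Co is in group 9, so Co³⁺ is d⁶ (9 − 3 = 6).
High-spin: t₂g⁴ eg², CFSE = -0.4Δₒ = -45 kJ/mol.
Low-spin t₂g⁶ eg⁰ gives -2.4Δₒ = -269 kJ/mol, but forming 2 extra pairs costs 2P = 414 kJ/mol, so E(LS) = -269 + 414 = 145 kJ/mol.
E(LS) − E(HS) = 145 − (-45) = 190 kJ/mol.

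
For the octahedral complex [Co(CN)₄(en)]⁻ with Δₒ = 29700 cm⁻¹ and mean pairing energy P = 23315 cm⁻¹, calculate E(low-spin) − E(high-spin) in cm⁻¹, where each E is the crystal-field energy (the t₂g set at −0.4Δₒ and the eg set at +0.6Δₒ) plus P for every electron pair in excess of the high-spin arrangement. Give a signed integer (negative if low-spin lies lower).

Ligand charges: 4×(-1) from CN⁻ and 1×(+0) from en sum to -4; with overall charge -1, Co is +3.
Group 9 minus oxidation state +3 gives a d⁶ configuration for Co³⁺.
High-spin: t₂g⁴ eg², CFSE = -0.4Δₒ = -11880 cm⁻¹.
Low-spin: t₂g⁶ eg⁰, orbital CFSE = -2.4Δₒ = -71280 cm⁻¹; plus 2 excess pairs × P = +46630 cm⁻¹; total -24650 cm⁻¹.
The difference is -24650 − (-11880) = -12770 cm⁻¹, so low-spin lies lower.

-12770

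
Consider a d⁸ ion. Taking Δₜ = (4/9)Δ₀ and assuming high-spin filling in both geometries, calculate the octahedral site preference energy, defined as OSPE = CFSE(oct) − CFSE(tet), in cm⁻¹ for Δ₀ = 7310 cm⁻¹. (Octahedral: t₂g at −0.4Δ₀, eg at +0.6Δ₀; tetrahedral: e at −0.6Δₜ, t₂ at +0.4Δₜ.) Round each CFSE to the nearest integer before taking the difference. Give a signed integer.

In an octahedral site d⁸ (HS) is t2g^6 e_g^2, giving CFSE(oct) = -1.2Δ₀ = -8772 cm⁻¹.
Tetrahedral: e^4 t2^4, CFSE = 4(−0.6) + 4(+0.4) = -0.8Δₜ = -0.8 × (4/9) × 7310 = -2599 cm⁻¹.
OSPE = CFSE(oct) − CFSE(tet) = -8772 − (-2599) = -6173 cm⁻¹.

-6173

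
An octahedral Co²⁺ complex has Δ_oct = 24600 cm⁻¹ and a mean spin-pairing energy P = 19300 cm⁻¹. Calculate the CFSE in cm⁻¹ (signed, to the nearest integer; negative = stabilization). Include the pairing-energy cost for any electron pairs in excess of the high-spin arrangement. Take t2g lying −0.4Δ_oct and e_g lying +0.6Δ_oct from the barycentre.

-24980

Co²⁺: group 9, so d-count = 9 − 2 = 7.
Δ_oct > P, so pairing is preferred: the ground state is low-spin.
That gives t2g^6 e_g^1.
Orbital CFSE = -1.8Δ_oct = -1.8 × 24600 = -44280 cm⁻¹.
Excess pairs vs high-spin: 3 − 2 = 1; pairing cost = +19300 cm⁻¹.
Net CFSE = -44280 + 19300 = -24980 cm⁻¹.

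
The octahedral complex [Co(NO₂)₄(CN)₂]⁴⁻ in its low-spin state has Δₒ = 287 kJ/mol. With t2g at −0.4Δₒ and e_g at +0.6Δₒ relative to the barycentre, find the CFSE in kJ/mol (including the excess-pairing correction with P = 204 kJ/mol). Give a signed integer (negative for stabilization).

-313

Ligand charges: 4×(-1) from NO₂⁻ and 2×(-1) from CN⁻ sum to -6; with overall charge -4, Co is +2.
Co²⁺: group 9, so d-count = 9 − 2 = 7.
Electron filling gives t2g^6 e_g^1.
CFSE(orbital) = 6×(-0.4Δₒ) + 1×(0.6Δₒ) = -1.8Δₒ; with Δₒ = 287 kJ/mol that is -517 kJ/mol.
Pairing penalty: 3 pairs vs 2 in the high-spin reference → 1 extra × P = 204 kJ/mol.
Overall CFSE = -517 + 204 = -313 kJ/mol.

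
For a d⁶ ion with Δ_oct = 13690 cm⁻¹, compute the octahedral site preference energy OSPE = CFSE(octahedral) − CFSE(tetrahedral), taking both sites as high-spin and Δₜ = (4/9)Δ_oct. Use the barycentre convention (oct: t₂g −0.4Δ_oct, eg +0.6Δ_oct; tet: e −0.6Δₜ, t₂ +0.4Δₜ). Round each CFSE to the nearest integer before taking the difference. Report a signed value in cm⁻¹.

In an octahedral site d⁶ (HS) is t2g^4 e_g^2, giving CFSE(oct) = -0.4Δ_oct = -5476 cm⁻¹.
Tetrahedral e^3 t2^3 gives -0.6Δₜ = -0.6 × (4/9) × 13690 = -3651 cm⁻¹.
OSPE = -5476 − (-3651) = -1825 cm⁻¹.

-1825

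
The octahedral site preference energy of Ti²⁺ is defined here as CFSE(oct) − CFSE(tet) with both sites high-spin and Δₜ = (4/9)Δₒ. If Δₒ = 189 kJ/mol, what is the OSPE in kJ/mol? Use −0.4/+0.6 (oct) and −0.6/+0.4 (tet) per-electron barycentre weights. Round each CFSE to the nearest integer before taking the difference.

-50

Ti is in group 4, so Ti²⁺ is d² (4 − 2 = 2).
Octahedral high-spin t₂g² eg⁰: CFSE = -0.8 × 189 = -151 kJ/mol.
Tetrahedral e² t₂⁰ gives -1.2Δₜ = -1.2 × (4/9) × 189 = -101 kJ/mol.
Subtracting, OSPE = -151 − (-101) = -50 kJ/mol.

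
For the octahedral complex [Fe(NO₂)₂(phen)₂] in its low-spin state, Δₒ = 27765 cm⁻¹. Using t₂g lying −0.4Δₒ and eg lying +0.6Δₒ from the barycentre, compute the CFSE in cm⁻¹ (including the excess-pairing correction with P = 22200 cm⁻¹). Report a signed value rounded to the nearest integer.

Ligand charges: 2×(-1) from NO₂⁻ and 2×(+0) from phen sum to -2; with overall charge +0, Fe is +2.
Fe is in group 8, so Fe²⁺ is d⁶ (8 − 2 = 6).
The d⁶ electrons fill as t₂g⁶ eg⁰.
The orbital stabilization is -2.4Δₒ = -2.4 × 27765 = -66636 cm⁻¹.
Relative to high-spin t₂g⁴ eg² (1 paired), the low-spin configuration has 2 additional pairs, contributing +2 × 22200 = +44400 cm⁻¹.
Combining: -66636 + 44400 = -22236 cm⁻¹.

-22236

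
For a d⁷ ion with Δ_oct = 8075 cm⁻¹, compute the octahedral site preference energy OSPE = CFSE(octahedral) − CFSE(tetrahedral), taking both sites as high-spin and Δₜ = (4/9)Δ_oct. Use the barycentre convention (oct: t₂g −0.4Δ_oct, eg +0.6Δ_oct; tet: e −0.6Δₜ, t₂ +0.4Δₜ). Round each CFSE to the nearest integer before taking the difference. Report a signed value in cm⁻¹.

-2153

Octahedral (high-spin): t₂g⁵ eg², CFSE = 5(−0.4) + 2(+0.6) = -0.8Δ_oct = -0.8 × 8075 = -6460 cm⁻¹.
Tetrahedral: e⁴ t₂³, CFSE = 4(−0.6) + 3(+0.4) = -1.2Δₜ = -1.2 × (4/9) × 8075 = -4307 cm⁻¹.
Subtracting, OSPE = -6460 − (-4307) = -2153 cm⁻¹.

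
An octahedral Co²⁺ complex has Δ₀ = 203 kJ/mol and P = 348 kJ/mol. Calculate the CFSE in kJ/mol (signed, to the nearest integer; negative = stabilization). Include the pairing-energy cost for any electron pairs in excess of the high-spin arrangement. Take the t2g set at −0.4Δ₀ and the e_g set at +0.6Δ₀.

-162

Group 9 minus oxidation state +2 gives a d⁷ configuration for Co²⁺.
Here Δ₀ < P (203 < 348), so the high-spin state is favoured.
Configuration: t2g^5 e_g^2.
Orbital CFSE = -0.8Δ₀ = -0.8 × 203 = -162 kJ/mol.
High-spin has no excess pairs, so no pairing correction applies.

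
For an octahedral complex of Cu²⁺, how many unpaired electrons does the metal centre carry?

Group 11 minus oxidation state +2 gives a d⁹ configuration for Cu²⁺.
Configuration: t₂g⁶ eg³, giving 1 unpaired electron.

1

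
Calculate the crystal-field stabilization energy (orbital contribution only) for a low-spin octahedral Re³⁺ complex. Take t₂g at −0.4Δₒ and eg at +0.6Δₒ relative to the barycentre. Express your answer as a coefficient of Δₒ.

-1.6 Δₒ

Re³⁺: group 7, so d-count = 7 − 3 = 4.
Configuration: t₂g⁴ eg⁰.
CFSE = 4(-0.4Δₒ) + 0(0.6Δₒ) = -1.6Δₒ + 0.0Δₒ = -1.6Δₒ.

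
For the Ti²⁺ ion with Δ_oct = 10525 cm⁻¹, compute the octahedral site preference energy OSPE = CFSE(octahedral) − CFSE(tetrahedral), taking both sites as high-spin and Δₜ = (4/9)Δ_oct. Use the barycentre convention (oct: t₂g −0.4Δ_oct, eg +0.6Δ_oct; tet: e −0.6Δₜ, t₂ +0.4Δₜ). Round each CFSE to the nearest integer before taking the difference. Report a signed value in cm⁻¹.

-2807

Ti²⁺: group 4, so d-count = 4 − 2 = 2.
In an octahedral site d² (HS) is t2g^2 e_g^0, giving CFSE(oct) = -0.8Δ_oct = -8420 cm⁻¹.
Tetrahedral e^2 t2^0 gives -1.2Δₜ = -1.2 × (4/9) × 10525 = -5613 cm⁻¹.
Subtracting, OSPE = -8420 − (-5613) = -2807 cm⁻¹.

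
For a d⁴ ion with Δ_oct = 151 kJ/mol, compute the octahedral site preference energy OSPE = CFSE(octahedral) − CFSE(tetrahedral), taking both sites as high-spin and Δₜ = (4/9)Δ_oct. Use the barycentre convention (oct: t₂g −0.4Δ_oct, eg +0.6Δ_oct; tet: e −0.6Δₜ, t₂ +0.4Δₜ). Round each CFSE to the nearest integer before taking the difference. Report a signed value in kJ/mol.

Octahedral (high-spin): t2g^3 e_g^1, CFSE = 3(−0.4) + 1(+0.6) = -0.6Δ_oct = -0.6 × 151 = -91 kJ/mol.
Tetrahedral: e^2 t2^2, CFSE = 2(−0.6) + 2(+0.4) = -0.4Δₜ = -0.4 × (4/9) × 151 = -27 kJ/mol.
OSPE = -91 − (-27) = -64 kJ/mol.

-64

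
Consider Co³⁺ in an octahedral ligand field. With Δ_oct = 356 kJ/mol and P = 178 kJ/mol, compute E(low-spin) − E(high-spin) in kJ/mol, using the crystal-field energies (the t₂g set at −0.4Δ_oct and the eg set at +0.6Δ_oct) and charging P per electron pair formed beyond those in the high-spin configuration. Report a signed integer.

-356

Co is in group 9, so Co³⁺ is d⁶ (9 − 3 = 6).
In the high-spin limit (t₂g⁴ eg²) the orbital term is -0.4Δ_oct = -142 kJ/mol, with no excess pairing.
Low-spin t₂g⁶ eg⁰ gives -2.4Δ_oct = -854 kJ/mol, but forming 2 extra pairs costs 2P = 356 kJ/mol, so E(LS) = -854 + 356 = -498 kJ/mol.
E(LS) − E(HS) = -498 − (-142) = -356 kJ/mol.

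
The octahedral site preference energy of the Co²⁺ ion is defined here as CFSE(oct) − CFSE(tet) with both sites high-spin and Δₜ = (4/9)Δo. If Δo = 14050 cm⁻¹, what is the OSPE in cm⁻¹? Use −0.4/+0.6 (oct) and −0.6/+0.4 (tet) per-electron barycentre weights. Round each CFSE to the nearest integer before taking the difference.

Co is in group 9, so Co²⁺ is d⁷ (9 − 2 = 7).
Octahedral high-spin t2g^5 e_g^2: CFSE = -0.8 × 14050 = -11240 cm⁻¹.
Tetrahedral: e^4 t2^3, CFSE = 4(−0.6) + 3(+0.4) = -1.2Δₜ = -1.2 × (4/9) × 14050 = -7493 cm⁻¹.
Subtracting, OSPE = -11240 − (-7493) = -3747 cm⁻¹.

-3747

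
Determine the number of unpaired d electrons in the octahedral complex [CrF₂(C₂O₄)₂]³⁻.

3

Ligand charges: 2×(-1) from F⁻ and 2×(-2) from C₂O₄²⁻ sum to -6; with overall charge -3, Cr is +3.
Group 6 minus oxidation state +3 gives a d³ configuration for Cr³⁺.
Configuration: t₂g³ eg⁰, giving 3 unpaired electrons.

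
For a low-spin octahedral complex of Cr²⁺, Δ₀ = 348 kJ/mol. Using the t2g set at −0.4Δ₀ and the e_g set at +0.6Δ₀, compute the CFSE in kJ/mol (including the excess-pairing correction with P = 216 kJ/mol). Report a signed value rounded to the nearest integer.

Cr sits in group 6; removing 2 electrons leaves Cr²⁺ with 6 − 2 = 4 d electrons.
Configuration: t2g^4 e_g^0.
CFSE(orbital) = 4×(-0.4Δ₀) + 0×(0.6Δ₀) = -1.6Δ₀; with Δ₀ = 348 kJ/mol that is -557 kJ/mol.
High-spin d⁴ would be t2g^3 e_g^1 with 0 pairs; low-spin has 1, so 1 excess pair costs +1P = +216 kJ/mol.
Overall CFSE = -557 + 216 = -341 kJ/mol.

-341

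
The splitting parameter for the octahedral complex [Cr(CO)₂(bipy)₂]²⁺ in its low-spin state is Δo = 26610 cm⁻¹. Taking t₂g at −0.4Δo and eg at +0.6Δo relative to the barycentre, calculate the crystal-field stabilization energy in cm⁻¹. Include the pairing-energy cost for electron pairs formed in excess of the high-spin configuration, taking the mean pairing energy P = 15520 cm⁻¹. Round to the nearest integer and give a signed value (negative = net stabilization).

-27056

Ligand charges: 2×(+0) from CO and 2×(+0) from bipy sum to +0; with overall charge +2, Cr is +2.
Cr²⁺: group 6, so d-count = 6 − 2 = 4.
Configuration: t₂g⁴ eg⁰.
Orbital CFSE = 4(-0.4) + 0(0.6) = -1.6Δo = -1.6 × 26610 = -42576 cm⁻¹.
Pairing penalty: 1 pair vs 0 in the high-spin reference → 1 extra × P = 15520 cm⁻¹.
Net CFSE = -42576 + 15520 = -27056 cm⁻¹.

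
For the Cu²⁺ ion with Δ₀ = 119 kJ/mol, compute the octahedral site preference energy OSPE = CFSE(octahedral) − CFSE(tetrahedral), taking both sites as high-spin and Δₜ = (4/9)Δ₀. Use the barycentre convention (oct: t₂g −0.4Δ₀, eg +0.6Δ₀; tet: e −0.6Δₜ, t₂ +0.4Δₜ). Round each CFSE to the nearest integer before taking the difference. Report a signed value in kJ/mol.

-50

Cu sits in group 11; removing 2 electrons leaves Cu²⁺ with 11 − 2 = 9 d electrons.
In an octahedral site d⁹ (HS) is t2g^6 e_g^3, giving CFSE(oct) = -0.6Δ₀ = -71 kJ/mol.
Tetrahedral e^4 t2^5 gives -0.4Δₜ = -0.4 × (4/9) × 119 = -21 kJ/mol.
OSPE = -71 − (-21) = -50 kJ/mol.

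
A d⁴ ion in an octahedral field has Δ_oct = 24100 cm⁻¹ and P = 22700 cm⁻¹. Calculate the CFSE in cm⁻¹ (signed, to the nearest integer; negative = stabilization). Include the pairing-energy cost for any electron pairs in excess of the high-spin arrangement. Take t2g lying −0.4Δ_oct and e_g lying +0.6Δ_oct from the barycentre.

-15860

With Δ_oct > P the complex is low-spin.
Configuration: t2g^4 e_g^0.
Orbital CFSE = -1.6Δ_oct = -1.6 × 24100 = -38560 cm⁻¹.
Excess pairs vs high-spin: 1 − 0 = 1; pairing cost = +22700 cm⁻¹.
Net CFSE = -38560 + 22700 = -15860 cm⁻¹.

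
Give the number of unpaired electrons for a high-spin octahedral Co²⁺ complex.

Group 9 minus oxidation state +2 gives a d⁷ configuration for Co²⁺.
Configuration: t₂g⁵ eg², giving 3 unpaired electrons.

3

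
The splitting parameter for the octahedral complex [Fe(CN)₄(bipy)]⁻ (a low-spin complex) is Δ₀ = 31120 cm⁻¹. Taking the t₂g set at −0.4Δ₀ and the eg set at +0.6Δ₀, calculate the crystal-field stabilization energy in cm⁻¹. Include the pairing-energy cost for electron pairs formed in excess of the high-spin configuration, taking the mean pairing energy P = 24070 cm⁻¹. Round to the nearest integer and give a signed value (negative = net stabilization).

Ligand charges: 4×(-1) from CN⁻ and 1×(+0) from bipy sum to -4; with overall charge -1, Fe is +3.
Fe is in group 8, so Fe³⁺ is d⁵ (8 − 3 = 5).
The d⁵ electrons fill as t₂g⁵ eg⁰.
CFSE(orbital) = 5×(-0.4Δ₀) + 0×(0.6Δ₀) = -2.0Δ₀; with Δ₀ = 31120 cm⁻¹ that is -62240 cm⁻¹.
Relative to high-spin t₂g³ eg² (0 paired), the low-spin configuration has 2 additional pairs, contributing +2 × 24070 = +48140 cm⁻¹.
Overall CFSE = -62240 + 48140 = -14100 cm⁻¹.

-14100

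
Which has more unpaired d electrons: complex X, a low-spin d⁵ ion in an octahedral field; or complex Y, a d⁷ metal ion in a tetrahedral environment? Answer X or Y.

Y

X: t2g^5 e_g^0 → 1 unpaired.
Y: With tetrahedral geometry the complex is necessarily high-spin; e⁴ t₂³ → 3 unpaired.
So Y has more unpaired electrons.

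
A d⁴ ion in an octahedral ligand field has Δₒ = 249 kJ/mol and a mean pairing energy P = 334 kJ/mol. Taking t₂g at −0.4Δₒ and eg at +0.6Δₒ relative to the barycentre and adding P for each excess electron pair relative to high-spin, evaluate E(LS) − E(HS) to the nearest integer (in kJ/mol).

High-spin d⁴ fills as t₂g³ eg¹ with CFSE 3(−0.4) + 1(+0.6) = -0.6Δₒ = -149 kJ/mol.
Low-spin: t₂g⁴ eg⁰, orbital CFSE = -1.6Δₒ = -398 kJ/mol; plus 1 excess pair × P = +334 kJ/mol; total -64 kJ/mol.
Thus E(LS) − E(HS) = 85 kJ/mol.

85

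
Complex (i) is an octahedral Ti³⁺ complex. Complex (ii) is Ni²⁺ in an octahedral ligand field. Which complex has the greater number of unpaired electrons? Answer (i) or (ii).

(ii)

(i): Ti sits in group 4; removing 3 electrons leaves Ti³⁺ with 4 − 3 = 1 d electrons; t₂g¹ eg⁰ → 1 unpaired.
(ii): Ni sits in group 10; removing 2 electrons leaves Ni²⁺ with 10 − 2 = 8 d electrons; For octahedral d⁸ the high- and low-spin configurations coincide; t₂g⁶ eg² → 2 unpaired.
So (ii) has more unpaired electrons.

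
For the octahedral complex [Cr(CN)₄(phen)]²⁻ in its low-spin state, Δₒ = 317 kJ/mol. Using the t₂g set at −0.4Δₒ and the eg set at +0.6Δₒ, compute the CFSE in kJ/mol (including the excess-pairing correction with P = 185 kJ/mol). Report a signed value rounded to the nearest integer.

-322

Ligand charges: 4×(-1) from CN⁻ and 1×(+0) from phen sum to -4; with overall charge -2, Cr is +2.
Cr²⁺: group 6, so d-count = 6 − 2 = 4.
Configuration: t₂g⁴ eg⁰.
CFSE(orbital) = 4×(-0.4Δₒ) + 0×(0.6Δₒ) = -1.6Δₒ; with Δₒ = 317 kJ/mol that is -507 kJ/mol.
High-spin d⁴ would be t₂g³ eg¹ with 0 pairs; low-spin has 1, so 1 excess pair costs +1P = +185 kJ/mol.
Net CFSE = -507 + 185 = -322 kJ/mol.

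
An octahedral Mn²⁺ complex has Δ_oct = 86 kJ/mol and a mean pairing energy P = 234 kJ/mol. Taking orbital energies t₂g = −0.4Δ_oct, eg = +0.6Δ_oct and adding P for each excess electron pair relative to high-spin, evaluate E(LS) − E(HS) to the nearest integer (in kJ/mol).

Group 7 minus oxidation state +2 gives a d⁵ configuration for Mn²⁺.
High-spin d⁵ fills as t₂g³ eg² with CFSE 3(−0.4) + 2(+0.6) = 0.0Δ_oct = 0 kJ/mol.
For low-spin the configuration is t₂g⁵ eg⁰: orbital energy -2.0 × 86 = -172 kJ/mol, and 2 additional pairs relative to high-spin add 468 kJ/mol, giving 296 kJ/mol.
The difference is 296 − (0) = 296 kJ/mol, so high-spin lies lower.

296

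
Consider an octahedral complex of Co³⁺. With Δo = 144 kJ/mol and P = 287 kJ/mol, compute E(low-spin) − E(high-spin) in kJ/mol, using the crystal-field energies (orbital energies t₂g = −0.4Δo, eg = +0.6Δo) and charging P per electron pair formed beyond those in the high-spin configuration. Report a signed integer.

286

Group 9 minus oxidation state +3 gives a d⁶ configuration for Co³⁺.
High-spin d⁶ fills as t₂g⁴ eg² with CFSE 4(−0.4) + 2(+0.6) = -0.4Δo = -58 kJ/mol.
Low-spin: t₂g⁶ eg⁰, orbital CFSE = -2.4Δo = -346 kJ/mol; plus 2 excess pairs × P = +574 kJ/mol; total 228 kJ/mol.
Thus E(LS) − E(HS) = 286 kJ/mol.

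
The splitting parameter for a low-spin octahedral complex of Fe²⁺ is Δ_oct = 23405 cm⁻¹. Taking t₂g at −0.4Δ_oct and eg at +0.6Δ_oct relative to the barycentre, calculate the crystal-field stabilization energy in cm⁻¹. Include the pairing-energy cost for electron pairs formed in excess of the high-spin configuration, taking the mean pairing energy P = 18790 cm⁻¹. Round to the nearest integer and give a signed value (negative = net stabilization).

Fe²⁺: group 8, so d-count = 8 − 2 = 6.
Configuration: t₂g⁶ eg⁰.
Orbital CFSE = 6(-0.4) + 0(0.6) = -2.4Δ_oct = -2.4 × 23405 = -56172 cm⁻¹.
Relative to high-spin t₂g⁴ eg² (1 paired), the low-spin configuration has 2 additional pairs, contributing +2 × 18790 = +37580 cm⁻¹.
Combining: -56172 + 37580 = -18592 cm⁻¹.

-18592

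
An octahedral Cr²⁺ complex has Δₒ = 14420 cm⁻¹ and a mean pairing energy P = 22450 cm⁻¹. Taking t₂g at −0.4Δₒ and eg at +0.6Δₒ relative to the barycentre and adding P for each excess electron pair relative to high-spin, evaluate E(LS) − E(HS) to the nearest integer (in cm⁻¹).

Cr sits in group 6; removing 2 electrons leaves Cr²⁺ with 6 − 2 = 4 d electrons.
High-spin d⁴ fills as t₂g³ eg¹ with CFSE 3(−0.4) + 1(+0.6) = -0.6Δₒ = -8652 cm⁻¹.
For low-spin the configuration is t₂g⁴ eg⁰: orbital energy -1.6 × 14420 = -23072 cm⁻¹, and 1 additional pair relative to high-spin adds 22450 cm⁻¹, giving -622 cm⁻¹.
The difference is -622 − (-8652) = 8030 cm⁻¹, so high-spin lies lower.

8030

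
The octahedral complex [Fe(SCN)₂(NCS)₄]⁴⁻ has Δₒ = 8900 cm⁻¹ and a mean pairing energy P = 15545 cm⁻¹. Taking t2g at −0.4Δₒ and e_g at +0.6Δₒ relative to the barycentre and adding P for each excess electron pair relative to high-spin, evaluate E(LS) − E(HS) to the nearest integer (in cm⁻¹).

13290

Ligand charges: 2×(-1) from SCN⁻ and 4×(-1) from NCS⁻ sum to -6; with overall charge -4, Fe is +2.
Fe sits in group 8; removing 2 electrons leaves Fe²⁺ with 8 − 2 = 6 d electrons.
In the high-spin limit (t2g^4 e_g^2) the orbital term is -0.4Δₒ = -3560 cm⁻¹, with no excess pairing.
Low-spin: t2g^6 e_g^0, orbital CFSE = -2.4Δₒ = -21360 cm⁻¹; plus 2 excess pairs × P = +31090 cm⁻¹; total 9730 cm⁻¹.
E(LS) − E(HS) = 9730 − (-3560) = 13290 cm⁻¹.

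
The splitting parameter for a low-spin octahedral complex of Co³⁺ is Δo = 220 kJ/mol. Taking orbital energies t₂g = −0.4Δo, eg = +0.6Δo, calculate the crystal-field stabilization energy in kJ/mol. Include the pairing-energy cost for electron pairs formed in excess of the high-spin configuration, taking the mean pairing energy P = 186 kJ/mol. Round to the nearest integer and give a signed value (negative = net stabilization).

-156

Co is in group 9, so Co³⁺ is d⁶ (9 − 3 = 6).
Configuration: t₂g⁶ eg⁰.
Orbital CFSE = 6(-0.4) + 0(0.6) = -2.4Δo = -2.4 × 220 = -528 kJ/mol.
High-spin d⁶ would be t₂g⁴ eg² with 1 pair; low-spin has 3, so 2 excess pairs cost +2P = +372 kJ/mol.
Combining: -528 + 372 = -156 kJ/mol.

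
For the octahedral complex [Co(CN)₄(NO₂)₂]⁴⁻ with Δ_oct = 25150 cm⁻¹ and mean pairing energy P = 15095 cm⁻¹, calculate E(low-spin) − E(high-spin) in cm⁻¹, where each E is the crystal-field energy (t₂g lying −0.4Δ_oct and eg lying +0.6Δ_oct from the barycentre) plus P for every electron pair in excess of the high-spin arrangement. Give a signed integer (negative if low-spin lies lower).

-10055

Ligand charges: 4×(-1) from CN⁻ and 2×(-1) from NO₂⁻ sum to -6; with overall charge -4, Co is +2.
Co²⁺: group 9, so d-count = 9 − 2 = 7.
High-spin: t₂g⁵ eg², CFSE = -0.8Δ_oct = -20120 cm⁻¹.
Low-spin t₂g⁶ eg¹ gives -1.8Δ_oct = -45270 cm⁻¹, but forming 1 extra pair costs 1P = 15095 cm⁻¹, so E(LS) = -45270 + 15095 = -30175 cm⁻¹.
Thus E(LS) − E(HS) = -10055 cm⁻¹.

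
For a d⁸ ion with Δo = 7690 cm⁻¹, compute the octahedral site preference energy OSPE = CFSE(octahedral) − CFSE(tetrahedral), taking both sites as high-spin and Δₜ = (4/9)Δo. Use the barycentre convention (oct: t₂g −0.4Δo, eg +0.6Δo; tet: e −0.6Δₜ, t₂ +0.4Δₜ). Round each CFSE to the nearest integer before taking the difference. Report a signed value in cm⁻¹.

Octahedral (high-spin): t₂g⁶ eg², CFSE = 6(−0.4) + 2(+0.6) = -1.2Δo = -1.2 × 7690 = -9228 cm⁻¹.
Tetrahedral: e⁴ t₂⁴, CFSE = 4(−0.6) + 4(+0.4) = -0.8Δₜ = -0.8 × (4/9) × 7690 = -2734 cm⁻¹.
Subtracting, OSPE = -9228 − (-2734) = -6494 cm⁻¹.

-6494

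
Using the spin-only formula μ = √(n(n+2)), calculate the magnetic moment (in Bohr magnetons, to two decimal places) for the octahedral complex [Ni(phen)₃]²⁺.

2.83 Bohr magnetons

phen is neutral, so the +2 overall charge sits on Ni: oxidation state +2.
Ni²⁺: group 10, so d-count = 10 − 2 = 8.
Configuration: t₂g⁶ eg² → 2 unpaired electrons.
μ(spin-only) = √[2(2+2)] = √8 ≈ 2.83 Bohr magnetons.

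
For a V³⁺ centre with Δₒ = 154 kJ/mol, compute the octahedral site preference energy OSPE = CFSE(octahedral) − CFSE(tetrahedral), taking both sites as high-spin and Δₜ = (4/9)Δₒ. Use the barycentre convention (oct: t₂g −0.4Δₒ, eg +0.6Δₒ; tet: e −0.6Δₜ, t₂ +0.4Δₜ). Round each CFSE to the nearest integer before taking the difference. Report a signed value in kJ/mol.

-41

V³⁺: group 5, so d-count = 5 − 3 = 2.
Octahedral high-spin t₂g² eg⁰: CFSE = -0.8 × 154 = -123 kJ/mol.
Tetrahedral e² t₂⁰ gives -1.2Δₜ = -1.2 × (4/9) × 154 = -82 kJ/mol.
OSPE = CFSE(oct) − CFSE(tet) = -123 − (-82) = -41 kJ/mol.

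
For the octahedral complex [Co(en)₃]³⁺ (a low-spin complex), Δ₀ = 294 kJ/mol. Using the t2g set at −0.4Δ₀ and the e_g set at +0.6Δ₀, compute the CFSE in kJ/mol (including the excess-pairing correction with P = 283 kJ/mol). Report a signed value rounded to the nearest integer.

-140

en is neutral, so the +3 overall charge sits on Co: oxidation state +3.
Group 9 minus oxidation state +3 gives a d⁶ configuration for Co³⁺.
Configuration: t2g^6 e_g^0.
Orbital CFSE = 6(-0.4) + 0(0.6) = -2.4Δ₀ = -2.4 × 294 = -706 kJ/mol.
Relative to high-spin t2g^4 e_g^2 (1 paired), the low-spin configuration has 2 additional pairs, contributing +2 × 283 = +566 kJ/mol.
Overall CFSE = -706 + 566 = -140 kJ/mol.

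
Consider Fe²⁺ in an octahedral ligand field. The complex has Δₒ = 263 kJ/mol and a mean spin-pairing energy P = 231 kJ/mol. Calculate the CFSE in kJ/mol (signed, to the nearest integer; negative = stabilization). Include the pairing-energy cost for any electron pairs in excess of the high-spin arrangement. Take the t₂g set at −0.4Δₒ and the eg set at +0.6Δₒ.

-169

Fe is in group 8, so Fe²⁺ is d⁶ (8 − 2 = 6).
Since Δₒ = 263 kJ/mol > P = 231 kJ/mol, the complex adopts the low-spin configuration.
Configuration: t₂g⁶ eg⁰.
Orbital CFSE = -2.4Δₒ = -2.4 × 263 = -631 kJ/mol.
Excess pairs vs high-spin: 3 − 1 = 2; pairing cost = +462 kJ/mol.
Net CFSE = -631 + 462 = -169 kJ/mol.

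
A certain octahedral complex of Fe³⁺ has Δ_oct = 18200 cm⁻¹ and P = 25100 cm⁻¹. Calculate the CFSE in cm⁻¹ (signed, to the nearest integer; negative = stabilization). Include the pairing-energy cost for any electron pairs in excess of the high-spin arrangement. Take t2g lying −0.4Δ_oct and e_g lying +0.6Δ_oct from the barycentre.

0

Group 8 minus oxidation state +3 gives a d⁵ configuration for Fe³⁺.
Since Δ_oct = 18200 cm⁻¹ < P = 25100 cm⁻¹, the complex adopts the high-spin configuration.
That gives t2g^3 e_g^2.
Orbital CFSE = 0.0Δ_oct = 0.0 × 18200 = 0 cm⁻¹.
High-spin has no excess pairs, so no pairing correction applies.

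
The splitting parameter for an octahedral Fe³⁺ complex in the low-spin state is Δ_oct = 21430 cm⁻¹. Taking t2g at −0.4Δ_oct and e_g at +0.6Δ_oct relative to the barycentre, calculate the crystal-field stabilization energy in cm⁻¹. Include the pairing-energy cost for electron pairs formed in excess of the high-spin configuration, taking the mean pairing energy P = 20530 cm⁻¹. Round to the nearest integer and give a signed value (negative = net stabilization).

Fe³⁺: group 8, so d-count = 8 − 3 = 5.
Configuration: t2g^5 e_g^0.
The orbital stabilization is -2.0Δ_oct = -2.0 × 21430 = -42860 cm⁻¹.
High-spin d⁵ would be t2g^3 e_g^2 with 0 pairs; low-spin has 2, so 2 excess pairs cost +2P = +41060 cm⁻¹.
Overall CFSE = -42860 + 41060 = -1800 cm⁻¹.

-1800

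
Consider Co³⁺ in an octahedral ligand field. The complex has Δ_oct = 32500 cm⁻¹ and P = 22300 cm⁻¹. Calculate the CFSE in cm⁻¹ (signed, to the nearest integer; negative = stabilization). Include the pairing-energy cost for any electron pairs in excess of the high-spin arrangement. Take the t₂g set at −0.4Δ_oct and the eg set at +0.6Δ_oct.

-33400

Co is in group 9, so Co³⁺ is d⁶ (9 − 3 = 6).
Since Δ_oct = 32500 cm⁻¹ > P = 22300 cm⁻¹, the complex adopts the low-spin configuration.
Configuration: t₂g⁶ eg⁰.
Orbital CFSE = -2.4Δ_oct = -2.4 × 32500 = -78000 cm⁻¹.
Excess pairs vs high-spin: 3 − 1 = 2; pairing cost = +44600 cm⁻¹.
Net CFSE = -78000 + 44600 = -33400 cm⁻¹.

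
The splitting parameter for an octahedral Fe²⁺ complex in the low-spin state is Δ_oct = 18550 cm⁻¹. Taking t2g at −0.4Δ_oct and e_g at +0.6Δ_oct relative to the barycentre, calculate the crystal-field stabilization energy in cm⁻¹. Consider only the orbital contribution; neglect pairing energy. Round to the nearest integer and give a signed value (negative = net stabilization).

Fe is in group 8, so Fe²⁺ is d⁶ (8 − 2 = 6).
Configuration: t2g^6 e_g^0.
CFSE(orbital) = 6×(-0.4Δ_oct) + 0×(0.6Δ_oct) = -2.4Δ_oct; with Δ_oct = 18550 cm⁻¹ that is -44520 cm⁻¹.

-44520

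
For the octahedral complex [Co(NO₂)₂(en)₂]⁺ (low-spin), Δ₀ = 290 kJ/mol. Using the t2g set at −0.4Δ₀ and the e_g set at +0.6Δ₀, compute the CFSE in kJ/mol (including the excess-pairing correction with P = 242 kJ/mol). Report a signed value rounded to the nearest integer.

Ligand charges: 2×(-1) from NO₂⁻ and 2×(+0) from en sum to -2; with overall charge +1, Co is +3.
Co is in group 9, so Co³⁺ is d⁶ (9 − 3 = 6).
The d⁶ electrons fill as t2g^6 e_g^0.
CFSE(orbital) = 6×(-0.4Δ₀) + 0×(0.6Δ₀) = -2.4Δ₀; with Δ₀ = 290 kJ/mol that is -696 kJ/mol.
Relative to high-spin t2g^4 e_g^2 (1 paired), the low-spin configuration has 2 additional pairs, contributing +2 × 242 = +484 kJ/mol.
Net CFSE = -696 + 484 = -212 kJ/mol.

-212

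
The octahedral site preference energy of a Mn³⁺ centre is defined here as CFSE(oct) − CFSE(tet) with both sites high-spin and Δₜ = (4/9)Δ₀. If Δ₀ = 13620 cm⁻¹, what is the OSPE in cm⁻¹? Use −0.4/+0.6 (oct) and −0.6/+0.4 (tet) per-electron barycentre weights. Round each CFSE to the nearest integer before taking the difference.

Mn is in group 7, so Mn³⁺ is d⁴ (7 − 3 = 4).
In an octahedral site d⁴ (HS) is t2g^3 e_g^1, giving CFSE(oct) = -0.6Δ₀ = -8172 cm⁻¹.
Tetrahedral e^2 t2^2 gives -0.4Δₜ = -0.4 × (4/9) × 13620 = -2421 cm⁻¹.
OSPE = -8172 − (-2421) = -5751 cm⁻¹.

-5751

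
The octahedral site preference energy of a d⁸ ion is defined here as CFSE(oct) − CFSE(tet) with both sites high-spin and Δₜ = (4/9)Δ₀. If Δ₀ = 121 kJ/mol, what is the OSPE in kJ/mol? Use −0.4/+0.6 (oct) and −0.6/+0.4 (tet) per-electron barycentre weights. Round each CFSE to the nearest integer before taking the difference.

Octahedral (high-spin): t₂g⁶ eg², CFSE = 6(−0.4) + 2(+0.6) = -1.2Δ₀ = -1.2 × 121 = -145 kJ/mol.
Tetrahedral e⁴ t₂⁴ gives -0.8Δₜ = -0.8 × (4/9) × 121 = -43 kJ/mol.
OSPE = -145 − (-43) = -102 kJ/mol.

-102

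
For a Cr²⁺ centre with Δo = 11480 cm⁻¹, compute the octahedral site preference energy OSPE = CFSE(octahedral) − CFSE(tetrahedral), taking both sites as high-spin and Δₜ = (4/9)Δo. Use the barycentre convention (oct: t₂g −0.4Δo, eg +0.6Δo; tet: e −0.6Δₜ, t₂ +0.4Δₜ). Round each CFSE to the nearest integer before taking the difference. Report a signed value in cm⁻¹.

Cr²⁺: group 6, so d-count = 6 − 2 = 4.
Octahedral high-spin t2g^3 e_g^1: CFSE = -0.6 × 11480 = -6888 cm⁻¹.
Tetrahedral e^2 t2^2 gives -0.4Δₜ = -0.4 × (4/9) × 11480 = -2041 cm⁻¹.
OSPE = -6888 − (-2041) = -4847 cm⁻¹.

-4847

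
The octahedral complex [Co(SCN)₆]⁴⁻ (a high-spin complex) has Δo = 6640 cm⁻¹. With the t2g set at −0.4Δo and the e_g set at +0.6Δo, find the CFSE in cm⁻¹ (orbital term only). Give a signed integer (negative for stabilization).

Each SCN⁻ contributes -1; 6 × (-1) = -6. With overall charge -4, Co is in the +2 oxidation state.
Co sits in group 9; removing 2 electrons leaves Co²⁺ with 9 − 2 = 7 d electrons.
Configuration: t2g^5 e_g^2.
The orbital stabilization is -0.8Δo = -0.8 × 6640 = -5312 cm⁻¹.

-5312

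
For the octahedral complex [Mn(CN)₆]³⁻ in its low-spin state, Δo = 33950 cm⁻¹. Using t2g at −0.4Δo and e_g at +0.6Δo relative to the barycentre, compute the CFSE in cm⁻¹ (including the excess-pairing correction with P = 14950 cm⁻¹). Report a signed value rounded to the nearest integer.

-39370

Each CN⁻ contributes -1; 6 × (-1) = -6. With overall charge -3, Mn is in the +3 oxidation state.
Mn³⁺: group 7, so d-count = 7 − 3 = 4.
The d⁴ electrons fill as t2g^4 e_g^0.
CFSE(orbital) = 4×(-0.4Δo) + 0×(0.6Δo) = -1.6Δo; with Δo = 33950 cm⁻¹ that is -54320 cm⁻¹.
Pairing penalty: 1 pair vs 0 in the high-spin reference → 1 extra × P = 14950 cm⁻¹.
Combining: -54320 + 14950 = -39370 cm⁻¹.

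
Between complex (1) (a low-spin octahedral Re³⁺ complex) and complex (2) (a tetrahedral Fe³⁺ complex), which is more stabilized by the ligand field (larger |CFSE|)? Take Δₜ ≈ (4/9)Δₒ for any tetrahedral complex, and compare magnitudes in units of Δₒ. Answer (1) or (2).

(1): Re sits in group 7; removing 3 electrons leaves Re³⁺ with 7 − 3 = 4 d electrons; t2g^4 e_g^0, CFSE = -1.6Δₒ.
(2): Group 8 minus oxidation state +3 gives a d⁵ configuration for Fe³⁺; Tetrahedral splitting is small, so the complex is high-spin; e^2 t2^3, CFSE = 0.0Δₜ ≈ 0.00Δₒ.
So (1) has the larger |CFSE|.

(1)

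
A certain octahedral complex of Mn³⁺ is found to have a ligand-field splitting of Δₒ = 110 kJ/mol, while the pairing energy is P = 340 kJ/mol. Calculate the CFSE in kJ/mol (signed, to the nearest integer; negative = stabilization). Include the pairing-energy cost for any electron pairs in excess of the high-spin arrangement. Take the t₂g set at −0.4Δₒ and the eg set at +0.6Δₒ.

Mn³⁺: group 7, so d-count = 7 − 3 = 4.
Here Δₒ < P (110 < 340), so the high-spin state is favoured.
That gives t₂g³ eg¹.
Orbital CFSE = -0.6Δₒ = -0.6 × 110 = -66 kJ/mol.
High-spin has no excess pairs, so no pairing correction applies.

-66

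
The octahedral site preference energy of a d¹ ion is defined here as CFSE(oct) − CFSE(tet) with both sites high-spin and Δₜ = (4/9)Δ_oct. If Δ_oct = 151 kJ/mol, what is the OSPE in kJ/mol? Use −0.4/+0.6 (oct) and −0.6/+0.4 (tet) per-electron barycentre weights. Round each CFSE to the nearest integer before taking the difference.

Octahedral (high-spin): t₂g¹ eg⁰, CFSE = 1(−0.4) + 0(+0.6) = -0.4Δ_oct = -0.4 × 151 = -60 kJ/mol.
In a tetrahedral site the filling is e¹ t₂⁰: CFSE(tet) = -0.6Δₜ = -0.6 × (4/9)(151) = -40 kJ/mol.
OSPE = CFSE(oct) − CFSE(tet) = -60 − (-40) = -20 kJ/mol.

-20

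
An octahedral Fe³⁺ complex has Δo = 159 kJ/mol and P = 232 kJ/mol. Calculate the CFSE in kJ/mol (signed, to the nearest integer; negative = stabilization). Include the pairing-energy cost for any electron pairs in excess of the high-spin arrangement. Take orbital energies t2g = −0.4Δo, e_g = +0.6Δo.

0

Group 8 minus oxidation state +3 gives a d⁵ configuration for Fe³⁺.
With Δo < P the complex is high-spin.
Configuration: t2g^3 e_g^2.
Orbital CFSE = 0.0Δo = 0.0 × 159 = 0 kJ/mol.
High-spin has no excess pairs, so no pairing correction applies.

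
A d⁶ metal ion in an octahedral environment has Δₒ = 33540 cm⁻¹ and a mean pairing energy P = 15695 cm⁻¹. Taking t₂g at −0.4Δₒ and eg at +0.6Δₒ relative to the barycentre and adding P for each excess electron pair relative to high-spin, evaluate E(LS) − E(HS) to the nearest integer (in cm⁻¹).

-35690

High-spin: t₂g⁴ eg², CFSE = -0.4Δₒ = -13416 cm⁻¹.
Low-spin t₂g⁶ eg⁰ gives -2.4Δₒ = -80496 cm⁻¹, but forming 2 extra pairs costs 2P = 31390 cm⁻¹, so E(LS) = -80496 + 31390 = -49106 cm⁻¹.
E(LS) − E(HS) = -49106 − (-13416) = -35690 cm⁻¹.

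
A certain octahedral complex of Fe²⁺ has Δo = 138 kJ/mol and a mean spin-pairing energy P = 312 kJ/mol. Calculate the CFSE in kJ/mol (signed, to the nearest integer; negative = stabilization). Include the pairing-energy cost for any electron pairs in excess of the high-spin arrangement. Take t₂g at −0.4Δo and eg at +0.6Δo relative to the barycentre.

-55

Fe is in group 8, so Fe²⁺ is d⁶ (8 − 2 = 6).
Here Δo < P (138 < 312), so the high-spin state is favoured.
That gives t₂g⁴ eg².
Orbital CFSE = -0.4Δo = -0.4 × 138 = -55 kJ/mol.
High-spin has no excess pairs, so no pairing correction applies.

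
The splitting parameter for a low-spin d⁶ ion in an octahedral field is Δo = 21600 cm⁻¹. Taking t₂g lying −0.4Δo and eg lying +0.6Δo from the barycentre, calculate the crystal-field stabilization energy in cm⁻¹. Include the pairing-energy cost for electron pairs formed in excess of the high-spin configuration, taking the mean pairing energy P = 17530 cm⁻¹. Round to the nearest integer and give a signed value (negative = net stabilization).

The d⁶ electrons fill as t₂g⁶ eg⁰.
Orbital CFSE = 6(-0.4) + 0(0.6) = -2.4Δo = -2.4 × 21600 = -51840 cm⁻¹.
High-spin d⁶ would be t₂g⁴ eg² with 1 pair; low-spin has 3, so 2 excess pairs cost +2P = +35060 cm⁻¹.
Overall CFSE = -51840 + 35060 = -16780 cm⁻¹.

-16780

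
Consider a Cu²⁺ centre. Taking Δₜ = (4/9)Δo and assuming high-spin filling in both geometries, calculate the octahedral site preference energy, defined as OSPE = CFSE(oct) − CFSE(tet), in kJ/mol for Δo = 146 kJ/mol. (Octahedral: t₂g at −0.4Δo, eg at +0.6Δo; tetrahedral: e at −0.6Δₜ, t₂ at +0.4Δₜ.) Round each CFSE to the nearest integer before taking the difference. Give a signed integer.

-62

Cu sits in group 11; removing 2 electrons leaves Cu²⁺ with 11 − 2 = 9 d electrons.
Octahedral (high-spin): t2g^6 e_g^3, CFSE = 6(−0.4) + 3(+0.6) = -0.6Δo = -0.6 × 146 = -88 kJ/mol.
Tetrahedral: e^4 t2^5, CFSE = 4(−0.6) + 5(+0.4) = -0.4Δₜ = -0.4 × (4/9) × 146 = -26 kJ/mol.
OSPE = CFSE(oct) − CFSE(tet) = -88 − (-26) = -62 kJ/mol.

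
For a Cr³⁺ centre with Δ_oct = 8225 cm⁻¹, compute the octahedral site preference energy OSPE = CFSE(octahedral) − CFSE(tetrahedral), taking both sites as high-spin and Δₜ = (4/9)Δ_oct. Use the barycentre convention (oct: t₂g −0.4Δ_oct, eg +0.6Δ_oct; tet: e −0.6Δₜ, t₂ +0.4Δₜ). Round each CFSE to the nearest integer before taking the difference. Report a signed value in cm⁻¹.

-6946

Cr sits in group 6; removing 3 electrons leaves Cr³⁺ with 6 − 3 = 3 d electrons.
In an octahedral site d³ (HS) is t₂g³ eg⁰, giving CFSE(oct) = -1.2Δ_oct = -9870 cm⁻¹.
In a tetrahedral site the filling is e² t₂¹: CFSE(tet) = -0.8Δₜ = -0.8 × (4/9)(8225) = -2924 cm⁻¹.
OSPE = CFSE(oct) − CFSE(tet) = -9870 − (-2924) = -6946 cm⁻¹.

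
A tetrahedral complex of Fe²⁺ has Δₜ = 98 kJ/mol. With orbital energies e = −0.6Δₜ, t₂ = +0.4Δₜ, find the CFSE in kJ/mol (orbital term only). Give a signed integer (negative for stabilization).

-59

Group 8 minus oxidation state +2 gives a d⁶ configuration for Fe²⁺.
Tetrahedral splitting is small, so the complex is high-spin.
Electron filling gives e³ t₂³.
Orbital CFSE = 3(-0.6) + 3(0.4) = -0.6Δₜ = -0.6 × 98 = -59 kJ/mol.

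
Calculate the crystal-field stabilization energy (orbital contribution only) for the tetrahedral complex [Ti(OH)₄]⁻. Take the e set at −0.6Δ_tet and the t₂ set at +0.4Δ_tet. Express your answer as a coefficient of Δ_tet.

-0.6 Δ_tet

Each OH⁻ contributes -1; 4 × (-1) = -4. With overall charge -1, Ti is in the +3 oxidation state.
Group 4 minus oxidation state +3 gives a d¹ configuration for Ti³⁺.
With tetrahedral geometry the complex is necessarily high-spin.
Configuration: e¹ t₂⁰.
CFSE = 1(-0.6Δ_tet) + 0(0.4Δ_tet) = -0.6Δ_tet + 0.0Δ_tet = -0.6Δ_tet.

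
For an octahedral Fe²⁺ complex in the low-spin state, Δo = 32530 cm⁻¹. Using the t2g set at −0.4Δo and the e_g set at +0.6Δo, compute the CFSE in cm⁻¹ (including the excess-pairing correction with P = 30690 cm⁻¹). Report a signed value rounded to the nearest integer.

Group 8 minus oxidation state +2 gives a d⁶ configuration for Fe²⁺.
Configuration: t2g^6 e_g^0.
The orbital stabilization is -2.4Δo = -2.4 × 32530 = -78072 cm⁻¹.
High-spin d⁶ would be t2g^4 e_g^2 with 1 pair; low-spin has 3, so 2 excess pairs cost +2P = +61380 cm⁻¹.
Overall CFSE = -78072 + 61380 = -16692 cm⁻¹.

-16692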